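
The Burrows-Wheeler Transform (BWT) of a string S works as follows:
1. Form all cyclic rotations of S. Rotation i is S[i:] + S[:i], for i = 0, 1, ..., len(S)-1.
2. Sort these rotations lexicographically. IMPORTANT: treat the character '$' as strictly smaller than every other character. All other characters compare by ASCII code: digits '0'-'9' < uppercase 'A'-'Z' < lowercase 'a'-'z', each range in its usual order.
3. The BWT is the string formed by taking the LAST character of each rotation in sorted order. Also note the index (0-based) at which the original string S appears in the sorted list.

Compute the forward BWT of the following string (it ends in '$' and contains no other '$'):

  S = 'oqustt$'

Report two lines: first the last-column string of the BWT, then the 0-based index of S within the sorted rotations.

All 7 rotations (rotation i = S[i:]+S[:i]):
  rot[0] = oqustt$
  rot[1] = qustt$o
  rot[2] = ustt$oq
  rot[3] = stt$oqu
  rot[4] = tt$oqus
  rot[5] = t$oqust
  rot[6] = $oqustt
Sorted (with $ < everything):
  sorted[0] = $oqustt  (last char: 't')
  sorted[1] = oqustt$  (last char: '$')
  sorted[2] = qustt$o  (last char: 'o')
  sorted[3] = stt$oqu  (last char: 'u')
  sorted[4] = t$oqust  (last char: 't')
  sorted[5] = tt$oqus  (last char: 's')
  sorted[6] = ustt$oq  (last char: 'q')
Last column: t$outsq
Original string S is at sorted index 1

Answer: t$outsq
1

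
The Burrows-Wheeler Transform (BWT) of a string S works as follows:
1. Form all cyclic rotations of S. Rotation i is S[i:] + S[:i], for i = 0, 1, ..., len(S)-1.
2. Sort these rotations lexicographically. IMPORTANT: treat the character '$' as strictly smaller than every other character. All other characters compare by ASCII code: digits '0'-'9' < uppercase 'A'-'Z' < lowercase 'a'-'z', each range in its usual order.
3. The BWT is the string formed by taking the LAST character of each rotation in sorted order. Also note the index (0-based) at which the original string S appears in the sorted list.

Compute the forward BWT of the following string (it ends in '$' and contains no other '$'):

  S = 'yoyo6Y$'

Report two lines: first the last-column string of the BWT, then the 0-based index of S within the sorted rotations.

Answer: Yo6yyo$
6

Derivation:
All 7 rotations (rotation i = S[i:]+S[:i]):
  rot[0] = yoyo6Y$
  rot[1] = oyo6Y$y
  rot[2] = yo6Y$yo
  rot[3] = o6Y$yoy
  rot[4] = 6Y$yoyo
  rot[5] = Y$yoyo6
  rot[6] = $yoyo6Y
Sorted (with $ < everything):
  sorted[0] = $yoyo6Y  (last char: 'Y')
  sorted[1] = 6Y$yoyo  (last char: 'o')
  sorted[2] = Y$yoyo6  (last char: '6')
  sorted[3] = o6Y$yoy  (last char: 'y')
  sorted[4] = oyo6Y$y  (last char: 'y')
  sorted[5] = yo6Y$yo  (last char: 'o')
  sorted[6] = yoyo6Y$  (last char: '$')
Last column: Yo6yyo$
Original string S is at sorted index 6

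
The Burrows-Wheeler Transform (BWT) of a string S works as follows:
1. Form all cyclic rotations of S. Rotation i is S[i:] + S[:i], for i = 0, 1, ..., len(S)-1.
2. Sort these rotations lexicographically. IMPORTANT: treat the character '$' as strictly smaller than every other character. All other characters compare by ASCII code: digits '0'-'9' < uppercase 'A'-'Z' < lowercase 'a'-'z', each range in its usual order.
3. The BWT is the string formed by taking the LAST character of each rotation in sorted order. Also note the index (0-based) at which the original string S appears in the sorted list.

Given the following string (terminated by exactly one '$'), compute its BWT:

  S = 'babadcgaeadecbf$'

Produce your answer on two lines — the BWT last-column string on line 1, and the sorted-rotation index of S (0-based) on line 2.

Answer: fbbeg$acedaaadbc
5

Derivation:
All 16 rotations (rotation i = S[i:]+S[:i]):
  rot[0] = babadcgaeadecbf$
  rot[1] = abadcgaeadecbf$b
  rot[2] = badcgaeadecbf$ba
  rot[3] = adcgaeadecbf$bab
  rot[4] = dcgaeadecbf$baba
  rot[5] = cgaeadecbf$babad
  rot[6] = gaeadecbf$babadc
  rot[7] = aeadecbf$babadcg
  rot[8] = eadecbf$babadcga
  rot[9] = adecbf$babadcgae
  rot[10] = decbf$babadcgaea
  rot[11] = ecbf$babadcgaead
  rot[12] = cbf$babadcgaeade
  rot[13] = bf$babadcgaeadec
  rot[14] = f$babadcgaeadecb
  rot[15] = $babadcgaeadecbf
Sorted (with $ < everything):
  sorted[0] = $babadcgaeadecbf  (last char: 'f')
  sorted[1] = abadcgaeadecbf$b  (last char: 'b')
  sorted[2] = adcgaeadecbf$bab  (last char: 'b')
  sorted[3] = adecbf$babadcgae  (last char: 'e')
  sorted[4] = aeadecbf$babadcg  (last char: 'g')
  sorted[5] = babadcgaeadecbf$  (last char: '$')
  sorted[6] = badcgaeadecbf$ba  (last char: 'a')
  sorted[7] = bf$babadcgaeadec  (last char: 'c')
  sorted[8] = cbf$babadcgaeade  (last char: 'e')
  sorted[9] = cgaeadecbf$babad  (last char: 'd')
  sorted[10] = dcgaeadecbf$baba  (last char: 'a')
  sorted[11] = decbf$babadcgaea  (last char: 'a')
  sorted[12] = eadecbf$babadcga  (last char: 'a')
  sorted[13] = ecbf$babadcgaead  (last char: 'd')
  sorted[14] = f$babadcgaeadecb  (last char: 'b')
  sorted[15] = gaeadecbf$babadc  (last char: 'c')
Last column: fbbeg$acedaaadbc
Original string S is at sorted index 5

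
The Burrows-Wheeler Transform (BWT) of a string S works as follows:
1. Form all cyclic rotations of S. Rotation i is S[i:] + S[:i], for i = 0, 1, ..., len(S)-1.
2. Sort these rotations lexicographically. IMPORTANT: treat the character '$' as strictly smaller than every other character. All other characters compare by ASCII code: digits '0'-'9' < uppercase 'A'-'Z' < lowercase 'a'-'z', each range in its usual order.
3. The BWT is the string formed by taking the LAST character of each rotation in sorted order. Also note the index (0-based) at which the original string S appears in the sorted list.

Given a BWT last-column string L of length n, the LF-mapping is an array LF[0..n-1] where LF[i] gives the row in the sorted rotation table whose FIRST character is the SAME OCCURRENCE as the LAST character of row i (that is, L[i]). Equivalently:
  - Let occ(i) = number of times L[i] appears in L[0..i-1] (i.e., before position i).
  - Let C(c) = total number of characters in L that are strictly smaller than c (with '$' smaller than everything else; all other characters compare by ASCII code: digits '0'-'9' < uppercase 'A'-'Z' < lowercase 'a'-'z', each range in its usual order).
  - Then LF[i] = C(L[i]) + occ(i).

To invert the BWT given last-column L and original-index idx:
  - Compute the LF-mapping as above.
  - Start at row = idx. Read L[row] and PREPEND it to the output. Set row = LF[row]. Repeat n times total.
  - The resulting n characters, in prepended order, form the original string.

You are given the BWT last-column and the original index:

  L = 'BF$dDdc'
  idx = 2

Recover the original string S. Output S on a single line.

LF mapping: 1 3 0 5 2 6 4
Walk LF starting at row 2, prepending L[row]:
  step 1: row=2, L[2]='$', prepend. Next row=LF[2]=0
  step 2: row=0, L[0]='B', prepend. Next row=LF[0]=1
  step 3: row=1, L[1]='F', prepend. Next row=LF[1]=3
  step 4: row=3, L[3]='d', prepend. Next row=LF[3]=5
  step 5: row=5, L[5]='d', prepend. Next row=LF[5]=6
  step 6: row=6, L[6]='c', prepend. Next row=LF[6]=4
  step 7: row=4, L[4]='D', prepend. Next row=LF[4]=2
Reversed output: DcddFB$

Answer: DcddFB$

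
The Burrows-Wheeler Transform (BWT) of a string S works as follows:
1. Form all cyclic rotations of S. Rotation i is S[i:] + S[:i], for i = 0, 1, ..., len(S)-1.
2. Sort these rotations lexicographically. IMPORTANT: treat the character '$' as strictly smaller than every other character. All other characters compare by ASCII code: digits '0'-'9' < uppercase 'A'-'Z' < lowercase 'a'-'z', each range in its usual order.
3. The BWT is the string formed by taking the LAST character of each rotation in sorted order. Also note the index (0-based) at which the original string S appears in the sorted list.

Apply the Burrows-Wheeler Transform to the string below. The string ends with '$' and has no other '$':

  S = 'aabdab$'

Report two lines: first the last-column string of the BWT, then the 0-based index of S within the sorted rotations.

All 7 rotations (rotation i = S[i:]+S[:i]):
  rot[0] = aabdab$
  rot[1] = abdab$a
  rot[2] = bdab$aa
  rot[3] = dab$aab
  rot[4] = ab$aabd
  rot[5] = b$aabda
  rot[6] = $aabdab
Sorted (with $ < everything):
  sorted[0] = $aabdab  (last char: 'b')
  sorted[1] = aabdab$  (last char: '$')
  sorted[2] = ab$aabd  (last char: 'd')
  sorted[3] = abdab$a  (last char: 'a')
  sorted[4] = b$aabda  (last char: 'a')
  sorted[5] = bdab$aa  (last char: 'a')
  sorted[6] = dab$aab  (last char: 'b')
Last column: b$daaab
Original string S is at sorted index 1

Answer: b$daaab
1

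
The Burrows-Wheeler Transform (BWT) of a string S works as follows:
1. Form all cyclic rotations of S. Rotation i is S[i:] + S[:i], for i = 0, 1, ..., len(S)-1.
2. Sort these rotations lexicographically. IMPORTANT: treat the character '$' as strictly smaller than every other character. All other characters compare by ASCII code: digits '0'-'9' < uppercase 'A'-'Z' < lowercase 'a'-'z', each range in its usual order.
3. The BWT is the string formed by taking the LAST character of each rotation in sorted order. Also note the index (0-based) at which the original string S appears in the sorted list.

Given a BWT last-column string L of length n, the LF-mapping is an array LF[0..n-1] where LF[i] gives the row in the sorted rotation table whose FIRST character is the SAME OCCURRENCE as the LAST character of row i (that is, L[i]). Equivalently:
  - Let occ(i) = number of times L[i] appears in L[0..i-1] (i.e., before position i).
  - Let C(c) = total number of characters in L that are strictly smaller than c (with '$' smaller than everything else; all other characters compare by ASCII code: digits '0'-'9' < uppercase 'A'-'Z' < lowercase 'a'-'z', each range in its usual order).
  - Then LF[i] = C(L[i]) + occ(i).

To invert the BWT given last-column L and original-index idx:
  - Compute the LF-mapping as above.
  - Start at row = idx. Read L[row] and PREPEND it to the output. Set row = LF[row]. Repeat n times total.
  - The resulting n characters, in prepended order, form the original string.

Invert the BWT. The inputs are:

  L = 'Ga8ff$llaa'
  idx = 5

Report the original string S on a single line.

LF mapping: 2 3 1 6 7 0 8 9 4 5
Walk LF starting at row 5, prepending L[row]:
  step 1: row=5, L[5]='$', prepend. Next row=LF[5]=0
  step 2: row=0, L[0]='G', prepend. Next row=LF[0]=2
  step 3: row=2, L[2]='8', prepend. Next row=LF[2]=1
  step 4: row=1, L[1]='a', prepend. Next row=LF[1]=3
  step 5: row=3, L[3]='f', prepend. Next row=LF[3]=6
  step 6: row=6, L[6]='l', prepend. Next row=LF[6]=8
  step 7: row=8, L[8]='a', prepend. Next row=LF[8]=4
  step 8: row=4, L[4]='f', prepend. Next row=LF[4]=7
  step 9: row=7, L[7]='l', prepend. Next row=LF[7]=9
  step 10: row=9, L[9]='a', prepend. Next row=LF[9]=5
Reversed output: alfalfa8G$

Answer: alfalfa8G$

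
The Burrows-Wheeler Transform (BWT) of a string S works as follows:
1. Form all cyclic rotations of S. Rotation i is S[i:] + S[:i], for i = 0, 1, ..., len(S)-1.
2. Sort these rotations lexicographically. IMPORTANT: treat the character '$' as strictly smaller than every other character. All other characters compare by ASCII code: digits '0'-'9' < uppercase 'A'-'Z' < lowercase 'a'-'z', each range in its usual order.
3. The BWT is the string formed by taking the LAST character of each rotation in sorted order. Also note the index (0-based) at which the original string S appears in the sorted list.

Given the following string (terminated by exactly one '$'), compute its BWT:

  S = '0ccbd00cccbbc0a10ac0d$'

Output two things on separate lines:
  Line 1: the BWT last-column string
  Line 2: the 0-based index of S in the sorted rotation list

Answer: ddc1$0ca00cbcbaccc000b
4

Derivation:
All 22 rotations (rotation i = S[i:]+S[:i]):
  rot[0] = 0ccbd00cccbbc0a10ac0d$
  rot[1] = ccbd00cccbbc0a10ac0d$0
  rot[2] = cbd00cccbbc0a10ac0d$0c
  rot[3] = bd00cccbbc0a10ac0d$0cc
  rot[4] = d00cccbbc0a10ac0d$0ccb
  rot[5] = 00cccbbc0a10ac0d$0ccbd
  rot[6] = 0cccbbc0a10ac0d$0ccbd0
  rot[7] = cccbbc0a10ac0d$0ccbd00
  rot[8] = ccbbc0a10ac0d$0ccbd00c
  rot[9] = cbbc0a10ac0d$0ccbd00cc
  rot[10] = bbc0a10ac0d$0ccbd00ccc
  rot[11] = bc0a10ac0d$0ccbd00cccb
  rot[12] = c0a10ac0d$0ccbd00cccbb
  rot[13] = 0a10ac0d$0ccbd00cccbbc
  rot[14] = a10ac0d$0ccbd00cccbbc0
  rot[15] = 10ac0d$0ccbd00cccbbc0a
  rot[16] = 0ac0d$0ccbd00cccbbc0a1
  rot[17] = ac0d$0ccbd00cccbbc0a10
  rot[18] = c0d$0ccbd00cccbbc0a10a
  rot[19] = 0d$0ccbd00cccbbc0a10ac
  rot[20] = d$0ccbd00cccbbc0a10ac0
  rot[21] = $0ccbd00cccbbc0a10ac0d
Sorted (with $ < everything):
  sorted[0] = $0ccbd00cccbbc0a10ac0d  (last char: 'd')
  sorted[1] = 00cccbbc0a10ac0d$0ccbd  (last char: 'd')
  sorted[2] = 0a10ac0d$0ccbd00cccbbc  (last char: 'c')
  sorted[3] = 0ac0d$0ccbd00cccbbc0a1  (last char: '1')
  sorted[4] = 0ccbd00cccbbc0a10ac0d$  (last char: '$')
  sorted[5] = 0cccbbc0a10ac0d$0ccbd0  (last char: '0')
  sorted[6] = 0d$0ccbd00cccbbc0a10ac  (last char: 'c')
  sorted[7] = 10ac0d$0ccbd00cccbbc0a  (last char: 'a')
  sorted[8] = a10ac0d$0ccbd00cccbbc0  (last char: '0')
  sorted[9] = ac0d$0ccbd00cccbbc0a10  (last char: '0')
  sorted[10] = bbc0a10ac0d$0ccbd00ccc  (last char: 'c')
  sorted[11] = bc0a10ac0d$0ccbd00cccb  (last char: 'b')
  sorted[12] = bd00cccbbc0a10ac0d$0cc  (last char: 'c')
  sorted[13] = c0a10ac0d$0ccbd00cccbb  (last char: 'b')
  sorted[14] = c0d$0ccbd00cccbbc0a10a  (last char: 'a')
  sorted[15] = cbbc0a10ac0d$0ccbd00cc  (last char: 'c')
  sorted[16] = cbd00cccbbc0a10ac0d$0c  (last char: 'c')
  sorted[17] = ccbbc0a10ac0d$0ccbd00c  (last char: 'c')
  sorted[18] = ccbd00cccbbc0a10ac0d$0  (last char: '0')
  sorted[19] = cccbbc0a10ac0d$0ccbd00  (last char: '0')
  sorted[20] = d$0ccbd00cccbbc0a10ac0  (last char: '0')
  sorted[21] = d00cccbbc0a10ac0d$0ccb  (last char: 'b')
Last column: ddc1$0ca00cbcbaccc000b
Original string S is at sorted index 4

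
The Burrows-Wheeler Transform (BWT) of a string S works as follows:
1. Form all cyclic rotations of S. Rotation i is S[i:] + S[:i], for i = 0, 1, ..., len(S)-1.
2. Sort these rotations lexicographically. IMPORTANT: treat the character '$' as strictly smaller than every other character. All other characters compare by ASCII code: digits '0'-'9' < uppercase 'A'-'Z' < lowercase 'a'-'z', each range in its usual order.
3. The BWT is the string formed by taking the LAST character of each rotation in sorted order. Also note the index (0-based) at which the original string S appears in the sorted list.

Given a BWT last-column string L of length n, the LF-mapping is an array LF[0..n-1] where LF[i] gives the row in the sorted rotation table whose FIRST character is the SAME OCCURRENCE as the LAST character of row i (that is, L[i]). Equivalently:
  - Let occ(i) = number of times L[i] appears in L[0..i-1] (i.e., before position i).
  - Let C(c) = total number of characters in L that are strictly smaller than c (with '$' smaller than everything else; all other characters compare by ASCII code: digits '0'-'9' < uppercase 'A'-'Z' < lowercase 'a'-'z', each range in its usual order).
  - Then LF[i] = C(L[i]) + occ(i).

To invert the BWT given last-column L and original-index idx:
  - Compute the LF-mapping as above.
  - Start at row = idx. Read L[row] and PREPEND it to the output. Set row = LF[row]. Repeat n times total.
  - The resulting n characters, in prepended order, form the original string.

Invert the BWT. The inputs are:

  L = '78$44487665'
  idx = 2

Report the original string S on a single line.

Answer: 4586844677$

Derivation:
LF mapping: 7 9 0 1 2 3 10 8 5 6 4
Walk LF starting at row 2, prepending L[row]:
  step 1: row=2, L[2]='$', prepend. Next row=LF[2]=0
  step 2: row=0, L[0]='7', prepend. Next row=LF[0]=7
  step 3: row=7, L[7]='7', prepend. Next row=LF[7]=8
  step 4: row=8, L[8]='6', prepend. Next row=LF[8]=5
  step 5: row=5, L[5]='4', prepend. Next row=LF[5]=3
  step 6: row=3, L[3]='4', prepend. Next row=LF[3]=1
  step 7: row=1, L[1]='8', prepend. Next row=LF[1]=9
  step 8: row=9, L[9]='6', prepend. Next row=LF[9]=6
  step 9: row=6, L[6]='8', prepend. Next row=LF[6]=10
  step 10: row=10, L[10]='5', prepend. Next row=LF[10]=4
  step 11: row=4, L[4]='4', prepend. Next row=LF[4]=2
Reversed output: 4586844677$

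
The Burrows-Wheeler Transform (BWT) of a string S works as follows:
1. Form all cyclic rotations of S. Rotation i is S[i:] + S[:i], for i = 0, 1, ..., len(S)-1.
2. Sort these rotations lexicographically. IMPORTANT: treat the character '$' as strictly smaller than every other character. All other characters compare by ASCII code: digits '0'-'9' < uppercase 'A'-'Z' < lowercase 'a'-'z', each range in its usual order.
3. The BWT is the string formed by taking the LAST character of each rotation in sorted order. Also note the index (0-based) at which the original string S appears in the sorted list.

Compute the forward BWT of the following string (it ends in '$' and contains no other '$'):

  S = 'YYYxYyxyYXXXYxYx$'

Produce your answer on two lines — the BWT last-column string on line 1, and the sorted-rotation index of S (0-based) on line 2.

All 17 rotations (rotation i = S[i:]+S[:i]):
  rot[0] = YYYxYyxyYXXXYxYx$
  rot[1] = YYxYyxyYXXXYxYx$Y
  rot[2] = YxYyxyYXXXYxYx$YY
  rot[3] = xYyxyYXXXYxYx$YYY
  rot[4] = YyxyYXXXYxYx$YYYx
  rot[5] = yxyYXXXYxYx$YYYxY
  rot[6] = xyYXXXYxYx$YYYxYy
  rot[7] = yYXXXYxYx$YYYxYyx
  rot[8] = YXXXYxYx$YYYxYyxy
  rot[9] = XXXYxYx$YYYxYyxyY
  rot[10] = XXYxYx$YYYxYyxyYX
  rot[11] = XYxYx$YYYxYyxyYXX
  rot[12] = YxYx$YYYxYyxyYXXX
  rot[13] = xYx$YYYxYyxyYXXXY
  rot[14] = Yx$YYYxYyxyYXXXYx
  rot[15] = x$YYYxYyxyYXXXYxY
  rot[16] = $YYYxYyxyYXXXYxYx
Sorted (with $ < everything):
  sorted[0] = $YYYxYyxyYXXXYxYx  (last char: 'x')
  sorted[1] = XXXYxYx$YYYxYyxyY  (last char: 'Y')
  sorted[2] = XXYxYx$YYYxYyxyYX  (last char: 'X')
  sorted[3] = XYxYx$YYYxYyxyYXX  (last char: 'X')
  sorted[4] = YXXXYxYx$YYYxYyxy  (last char: 'y')
  sorted[5] = YYYxYyxyYXXXYxYx$  (last char: '$')
  sorted[6] = YYxYyxyYXXXYxYx$Y  (last char: 'Y')
  sorted[7] = Yx$YYYxYyxyYXXXYx  (last char: 'x')
  sorted[8] = YxYx$YYYxYyxyYXXX  (last char: 'X')
  sorted[9] = YxYyxyYXXXYxYx$YY  (last char: 'Y')
  sorted[10] = YyxyYXXXYxYx$YYYx  (last char: 'x')
  sorted[11] = x$YYYxYyxyYXXXYxY  (last char: 'Y')
  sorted[12] = xYx$YYYxYyxyYXXXY  (last char: 'Y')
  sorted[13] = xYyxyYXXXYxYx$YYY  (last char: 'Y')
  sorted[14] = xyYXXXYxYx$YYYxYy  (last char: 'y')
  sorted[15] = yYXXXYxYx$YYYxYyx  (last char: 'x')
  sorted[16] = yxyYXXXYxYx$YYYxY  (last char: 'Y')
Last column: xYXXy$YxXYxYYYyxY
Original string S is at sorted index 5

Answer: xYXXy$YxXYxYYYyxY
5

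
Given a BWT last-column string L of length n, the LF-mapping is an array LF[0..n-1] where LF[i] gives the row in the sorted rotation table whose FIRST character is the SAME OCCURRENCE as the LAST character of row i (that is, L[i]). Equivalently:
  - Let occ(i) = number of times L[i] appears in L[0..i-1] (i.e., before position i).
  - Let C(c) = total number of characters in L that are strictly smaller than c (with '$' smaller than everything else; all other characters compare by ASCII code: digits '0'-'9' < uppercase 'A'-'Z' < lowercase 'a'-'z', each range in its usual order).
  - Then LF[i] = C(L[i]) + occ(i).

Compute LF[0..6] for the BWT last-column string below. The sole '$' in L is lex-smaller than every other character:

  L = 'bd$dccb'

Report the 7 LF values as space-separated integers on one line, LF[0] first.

Char counts: '$':1, 'b':2, 'c':2, 'd':2
C (first-col start): C('$')=0, C('b')=1, C('c')=3, C('d')=5
L[0]='b': occ=0, LF[0]=C('b')+0=1+0=1
L[1]='d': occ=0, LF[1]=C('d')+0=5+0=5
L[2]='$': occ=0, LF[2]=C('$')+0=0+0=0
L[3]='d': occ=1, LF[3]=C('d')+1=5+1=6
L[4]='c': occ=0, LF[4]=C('c')+0=3+0=3
L[5]='c': occ=1, LF[5]=C('c')+1=3+1=4
L[6]='b': occ=1, LF[6]=C('b')+1=1+1=2

Answer: 1 5 0 6 3 4 2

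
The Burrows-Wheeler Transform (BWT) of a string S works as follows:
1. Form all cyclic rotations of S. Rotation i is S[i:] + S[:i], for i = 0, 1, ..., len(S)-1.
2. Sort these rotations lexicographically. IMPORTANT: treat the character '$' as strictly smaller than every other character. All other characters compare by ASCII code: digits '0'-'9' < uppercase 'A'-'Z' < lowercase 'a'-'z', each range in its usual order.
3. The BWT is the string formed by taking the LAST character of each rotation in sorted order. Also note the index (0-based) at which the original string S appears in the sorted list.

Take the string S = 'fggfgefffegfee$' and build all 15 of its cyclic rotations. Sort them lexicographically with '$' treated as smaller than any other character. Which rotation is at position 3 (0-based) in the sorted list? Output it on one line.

Answer: efffegfee$fggfg

Derivation:
All 15 rotations (rotation i = S[i:]+S[:i]):
  rot[0] = fggfgefffegfee$
  rot[1] = ggfgefffegfee$f
  rot[2] = gfgefffegfee$fg
  rot[3] = fgefffegfee$fgg
  rot[4] = gefffegfee$fggf
  rot[5] = efffegfee$fggfg
  rot[6] = fffegfee$fggfge
  rot[7] = ffegfee$fggfgef
  rot[8] = fegfee$fggfgeff
  rot[9] = egfee$fggfgefff
  rot[10] = gfee$fggfgefffe
  rot[11] = fee$fggfgefffeg
  rot[12] = ee$fggfgefffegf
  rot[13] = e$fggfgefffegfe
  rot[14] = $fggfgefffegfee
Sorted (with $ < everything):
  sorted[0] = $fggfgefffegfee
  sorted[1] = e$fggfgefffegfe
  sorted[2] = ee$fggfgefffegf
  sorted[3] = efffegfee$fggfg
  sorted[4] = egfee$fggfgefff
  sorted[5] = fee$fggfgefffeg
  sorted[6] = fegfee$fggfgeff
  sorted[7] = ffegfee$fggfgef
  sorted[8] = fffegfee$fggfge
  sorted[9] = fgefffegfee$fgg
  sorted[10] = fggfgefffegfee$
  sorted[11] = gefffegfee$fggf
  sorted[12] = gfee$fggfgefffe
  sorted[13] = gfgefffegfee$fg
  sorted[14] = ggfgefffegfee$f
sorted[3] = efffegfee$fggfg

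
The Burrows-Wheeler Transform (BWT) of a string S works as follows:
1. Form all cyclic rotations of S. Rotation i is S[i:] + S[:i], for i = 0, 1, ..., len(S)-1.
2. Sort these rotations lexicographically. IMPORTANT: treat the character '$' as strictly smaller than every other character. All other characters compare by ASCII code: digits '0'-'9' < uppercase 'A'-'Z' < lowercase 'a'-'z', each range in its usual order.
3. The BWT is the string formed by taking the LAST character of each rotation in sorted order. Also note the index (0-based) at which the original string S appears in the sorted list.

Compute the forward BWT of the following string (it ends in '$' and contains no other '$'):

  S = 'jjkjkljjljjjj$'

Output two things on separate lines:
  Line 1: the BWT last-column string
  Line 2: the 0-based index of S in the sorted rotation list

Answer: jjjjl$ljkjjjjk
5

Derivation:
All 14 rotations (rotation i = S[i:]+S[:i]):
  rot[0] = jjkjkljjljjjj$
  rot[1] = jkjkljjljjjj$j
  rot[2] = kjkljjljjjj$jj
  rot[3] = jkljjljjjj$jjk
  rot[4] = kljjljjjj$jjkj
  rot[5] = ljjljjjj$jjkjk
  rot[6] = jjljjjj$jjkjkl
  rot[7] = jljjjj$jjkjklj
  rot[8] = ljjjj$jjkjkljj
  rot[9] = jjjj$jjkjkljjl
  rot[10] = jjj$jjkjkljjlj
  rot[11] = jj$jjkjkljjljj
  rot[12] = j$jjkjkljjljjj
  rot[13] = $jjkjkljjljjjj
Sorted (with $ < everything):
  sorted[0] = $jjkjkljjljjjj  (last char: 'j')
  sorted[1] = j$jjkjkljjljjj  (last char: 'j')
  sorted[2] = jj$jjkjkljjljj  (last char: 'j')
  sorted[3] = jjj$jjkjkljjlj  (last char: 'j')
  sorted[4] = jjjj$jjkjkljjl  (last char: 'l')
  sorted[5] = jjkjkljjljjjj$  (last char: '$')
  sorted[6] = jjljjjj$jjkjkl  (last char: 'l')
  sorted[7] = jkjkljjljjjj$j  (last char: 'j')
  sorted[8] = jkljjljjjj$jjk  (last char: 'k')
  sorted[9] = jljjjj$jjkjklj  (last char: 'j')
  sorted[10] = kjkljjljjjj$jj  (last char: 'j')
  sorted[11] = kljjljjjj$jjkj  (last char: 'j')
  sorted[12] = ljjjj$jjkjkljj  (last char: 'j')
  sorted[13] = ljjljjjj$jjkjk  (last char: 'k')
Last column: jjjjl$ljkjjjjk
Original string S is at sorted index 5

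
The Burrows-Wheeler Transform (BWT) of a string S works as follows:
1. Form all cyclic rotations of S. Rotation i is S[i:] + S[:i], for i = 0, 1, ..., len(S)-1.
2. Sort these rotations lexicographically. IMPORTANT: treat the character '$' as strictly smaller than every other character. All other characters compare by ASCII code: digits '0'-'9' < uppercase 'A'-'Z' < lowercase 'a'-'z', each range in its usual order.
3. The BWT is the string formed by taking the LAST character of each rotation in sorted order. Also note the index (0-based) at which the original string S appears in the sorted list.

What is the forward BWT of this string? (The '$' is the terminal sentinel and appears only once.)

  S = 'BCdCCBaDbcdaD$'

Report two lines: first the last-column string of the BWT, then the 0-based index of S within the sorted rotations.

All 14 rotations (rotation i = S[i:]+S[:i]):
  rot[0] = BCdCCBaDbcdaD$
  rot[1] = CdCCBaDbcdaD$B
  rot[2] = dCCBaDbcdaD$BC
  rot[3] = CCBaDbcdaD$BCd
  rot[4] = CBaDbcdaD$BCdC
  rot[5] = BaDbcdaD$BCdCC
  rot[6] = aDbcdaD$BCdCCB
  rot[7] = DbcdaD$BCdCCBa
  rot[8] = bcdaD$BCdCCBaD
  rot[9] = cdaD$BCdCCBaDb
  rot[10] = daD$BCdCCBaDbc
  rot[11] = aD$BCdCCBaDbcd
  rot[12] = D$BCdCCBaDbcda
  rot[13] = $BCdCCBaDbcdaD
Sorted (with $ < everything):
  sorted[0] = $BCdCCBaDbcdaD  (last char: 'D')
  sorted[1] = BCdCCBaDbcdaD$  (last char: '$')
  sorted[2] = BaDbcdaD$BCdCC  (last char: 'C')
  sorted[3] = CBaDbcdaD$BCdC  (last char: 'C')
  sorted[4] = CCBaDbcdaD$BCd  (last char: 'd')
  sorted[5] = CdCCBaDbcdaD$B  (last char: 'B')
  sorted[6] = D$BCdCCBaDbcda  (last char: 'a')
  sorted[7] = DbcdaD$BCdCCBa  (last char: 'a')
  sorted[8] = aD$BCdCCBaDbcd  (last char: 'd')
  sorted[9] = aDbcdaD$BCdCCB  (last char: 'B')
  sorted[10] = bcdaD$BCdCCBaD  (last char: 'D')
  sorted[11] = cdaD$BCdCCBaDb  (last char: 'b')
  sorted[12] = dCCBaDbcdaD$BC  (last char: 'C')
  sorted[13] = daD$BCdCCBaDbc  (last char: 'c')
Last column: D$CCdBaadBDbCc
Original string S is at sorted index 1

Answer: D$CCdBaadBDbCc
1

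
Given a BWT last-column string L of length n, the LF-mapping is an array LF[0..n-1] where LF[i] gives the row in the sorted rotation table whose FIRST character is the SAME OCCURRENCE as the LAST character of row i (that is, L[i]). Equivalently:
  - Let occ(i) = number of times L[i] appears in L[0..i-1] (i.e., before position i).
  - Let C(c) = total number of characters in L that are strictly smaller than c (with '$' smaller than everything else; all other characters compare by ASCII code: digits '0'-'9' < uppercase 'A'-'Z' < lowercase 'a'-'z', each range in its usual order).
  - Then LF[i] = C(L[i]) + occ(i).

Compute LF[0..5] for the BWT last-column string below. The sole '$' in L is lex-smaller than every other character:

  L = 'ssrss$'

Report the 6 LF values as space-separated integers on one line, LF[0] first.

Char counts: '$':1, 'r':1, 's':4
C (first-col start): C('$')=0, C('r')=1, C('s')=2
L[0]='s': occ=0, LF[0]=C('s')+0=2+0=2
L[1]='s': occ=1, LF[1]=C('s')+1=2+1=3
L[2]='r': occ=0, LF[2]=C('r')+0=1+0=1
L[3]='s': occ=2, LF[3]=C('s')+2=2+2=4
L[4]='s': occ=3, LF[4]=C('s')+3=2+3=5
L[5]='$': occ=0, LF[5]=C('$')+0=0+0=0

Answer: 2 3 1 4 5 0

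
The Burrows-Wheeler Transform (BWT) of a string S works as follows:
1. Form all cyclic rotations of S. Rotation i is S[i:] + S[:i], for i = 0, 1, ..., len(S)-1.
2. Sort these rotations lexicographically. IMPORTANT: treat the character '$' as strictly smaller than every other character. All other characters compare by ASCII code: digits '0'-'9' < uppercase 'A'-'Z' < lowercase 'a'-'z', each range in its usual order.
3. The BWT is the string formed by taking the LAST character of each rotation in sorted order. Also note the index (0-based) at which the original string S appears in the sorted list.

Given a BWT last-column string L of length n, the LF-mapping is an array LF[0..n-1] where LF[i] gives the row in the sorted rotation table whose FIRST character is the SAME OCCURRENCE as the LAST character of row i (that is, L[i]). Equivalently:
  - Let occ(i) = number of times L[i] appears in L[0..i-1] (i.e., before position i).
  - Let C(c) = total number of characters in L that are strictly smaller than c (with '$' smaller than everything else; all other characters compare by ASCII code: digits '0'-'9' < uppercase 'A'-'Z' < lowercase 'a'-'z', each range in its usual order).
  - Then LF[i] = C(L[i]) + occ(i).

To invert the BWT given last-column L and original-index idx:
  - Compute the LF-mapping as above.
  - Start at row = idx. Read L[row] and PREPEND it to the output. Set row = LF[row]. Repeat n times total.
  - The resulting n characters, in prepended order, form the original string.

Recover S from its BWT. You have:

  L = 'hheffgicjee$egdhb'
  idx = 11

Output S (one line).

LF mapping: 12 13 4 8 9 10 15 2 16 5 6 0 7 11 3 14 1
Walk LF starting at row 11, prepending L[row]:
  step 1: row=11, L[11]='$', prepend. Next row=LF[11]=0
  step 2: row=0, L[0]='h', prepend. Next row=LF[0]=12
  step 3: row=12, L[12]='e', prepend. Next row=LF[12]=7
  step 4: row=7, L[7]='c', prepend. Next row=LF[7]=2
  step 5: row=2, L[2]='e', prepend. Next row=LF[2]=4
  step 6: row=4, L[4]='f', prepend. Next row=LF[4]=9
  step 7: row=9, L[9]='e', prepend. Next row=LF[9]=5
  step 8: row=5, L[5]='g', prepend. Next row=LF[5]=10
  step 9: row=10, L[10]='e', prepend. Next row=LF[10]=6
  step 10: row=6, L[6]='i', prepend. Next row=LF[6]=15
  step 11: row=15, L[15]='h', prepend. Next row=LF[15]=14
  step 12: row=14, L[14]='d', prepend. Next row=LF[14]=3
  step 13: row=3, L[3]='f', prepend. Next row=LF[3]=8
  step 14: row=8, L[8]='j', prepend. Next row=LF[8]=16
  step 15: row=16, L[16]='b', prepend. Next row=LF[16]=1
  step 16: row=1, L[1]='h', prepend. Next row=LF[1]=13
  step 17: row=13, L[13]='g', prepend. Next row=LF[13]=11
Reversed output: ghbjfdhiegefeceh$

Answer: ghbjfdhiegefeceh$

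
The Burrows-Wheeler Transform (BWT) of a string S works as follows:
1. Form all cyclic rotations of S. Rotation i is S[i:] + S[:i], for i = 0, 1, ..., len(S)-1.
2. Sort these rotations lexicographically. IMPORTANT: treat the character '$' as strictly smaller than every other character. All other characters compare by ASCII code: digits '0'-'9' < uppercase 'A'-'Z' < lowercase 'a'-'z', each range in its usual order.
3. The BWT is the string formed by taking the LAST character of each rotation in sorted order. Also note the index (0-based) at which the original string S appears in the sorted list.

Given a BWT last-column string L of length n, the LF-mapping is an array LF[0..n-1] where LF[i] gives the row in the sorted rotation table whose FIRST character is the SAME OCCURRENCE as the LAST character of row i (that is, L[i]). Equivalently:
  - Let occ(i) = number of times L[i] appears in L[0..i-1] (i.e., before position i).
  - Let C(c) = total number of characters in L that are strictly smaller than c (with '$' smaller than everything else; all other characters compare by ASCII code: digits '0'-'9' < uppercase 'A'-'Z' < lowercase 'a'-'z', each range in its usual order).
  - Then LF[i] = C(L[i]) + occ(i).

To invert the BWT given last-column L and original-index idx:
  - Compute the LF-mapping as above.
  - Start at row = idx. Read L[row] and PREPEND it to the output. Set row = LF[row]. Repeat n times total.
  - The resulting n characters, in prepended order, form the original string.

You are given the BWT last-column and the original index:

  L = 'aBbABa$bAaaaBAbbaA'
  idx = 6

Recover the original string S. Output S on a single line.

Answer: BAbbBaaaaBAAabbAa$

Derivation:
LF mapping: 8 5 14 1 6 9 0 15 2 10 11 12 7 3 16 17 13 4
Walk LF starting at row 6, prepending L[row]:
  step 1: row=6, L[6]='$', prepend. Next row=LF[6]=0
  step 2: row=0, L[0]='a', prepend. Next row=LF[0]=8
  step 3: row=8, L[8]='A', prepend. Next row=LF[8]=2
  step 4: row=2, L[2]='b', prepend. Next row=LF[2]=14
  step 5: row=14, L[14]='b', prepend. Next row=LF[14]=16
  step 6: row=16, L[16]='a', prepend. Next row=LF[16]=13
  step 7: row=13, L[13]='A', prepend. Next row=LF[13]=3
  step 8: row=3, L[3]='A', prepend. Next row=LF[3]=1
  step 9: row=1, L[1]='B', prepend. Next row=LF[1]=5
  step 10: row=5, L[5]='a', prepend. Next row=LF[5]=9
  step 11: row=9, L[9]='a', prepend. Next row=LF[9]=10
  step 12: row=10, L[10]='a', prepend. Next row=LF[10]=11
  step 13: row=11, L[11]='a', prepend. Next row=LF[11]=12
  step 14: row=12, L[12]='B', prepend. Next row=LF[12]=7
  step 15: row=7, L[7]='b', prepend. Next row=LF[7]=15
  step 16: row=15, L[15]='b', prepend. Next row=LF[15]=17
  step 17: row=17, L[17]='A', prepend. Next row=LF[17]=4
  step 18: row=4, L[4]='B', prepend. Next row=LF[4]=6
Reversed output: BAbbBaaaaBAAabbAa$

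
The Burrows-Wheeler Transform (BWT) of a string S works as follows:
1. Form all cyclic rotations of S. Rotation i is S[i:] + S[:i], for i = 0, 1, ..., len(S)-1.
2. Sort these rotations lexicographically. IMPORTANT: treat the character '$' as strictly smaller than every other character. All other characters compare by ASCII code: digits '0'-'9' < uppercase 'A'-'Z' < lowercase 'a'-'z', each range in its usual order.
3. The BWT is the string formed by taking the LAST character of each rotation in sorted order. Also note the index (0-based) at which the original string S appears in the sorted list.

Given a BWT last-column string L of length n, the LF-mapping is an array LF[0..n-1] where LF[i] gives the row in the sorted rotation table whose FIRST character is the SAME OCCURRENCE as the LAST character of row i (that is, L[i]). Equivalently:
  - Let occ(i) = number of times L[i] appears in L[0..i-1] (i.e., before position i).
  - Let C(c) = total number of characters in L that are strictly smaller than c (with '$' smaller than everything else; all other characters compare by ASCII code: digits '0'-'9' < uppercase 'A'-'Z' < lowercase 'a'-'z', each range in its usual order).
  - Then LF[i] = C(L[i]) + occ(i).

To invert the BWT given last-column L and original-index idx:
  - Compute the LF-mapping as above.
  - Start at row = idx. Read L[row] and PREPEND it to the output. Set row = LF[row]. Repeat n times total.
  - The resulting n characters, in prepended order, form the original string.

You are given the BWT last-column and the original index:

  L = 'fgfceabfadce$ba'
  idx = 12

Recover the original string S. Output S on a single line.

LF mapping: 11 14 12 6 9 1 4 13 2 8 7 10 0 5 3
Walk LF starting at row 12, prepending L[row]:
  step 1: row=12, L[12]='$', prepend. Next row=LF[12]=0
  step 2: row=0, L[0]='f', prepend. Next row=LF[0]=11
  step 3: row=11, L[11]='e', prepend. Next row=LF[11]=10
  step 4: row=10, L[10]='c', prepend. Next row=LF[10]=7
  step 5: row=7, L[7]='f', prepend. Next row=LF[7]=13
  step 6: row=13, L[13]='b', prepend. Next row=LF[13]=5
  step 7: row=5, L[5]='a', prepend. Next row=LF[5]=1
  step 8: row=1, L[1]='g', prepend. Next row=LF[1]=14
  step 9: row=14, L[14]='a', prepend. Next row=LF[14]=3
  step 10: row=3, L[3]='c', prepend. Next row=LF[3]=6
  step 11: row=6, L[6]='b', prepend. Next row=LF[6]=4
  step 12: row=4, L[4]='e', prepend. Next row=LF[4]=9
  step 13: row=9, L[9]='d', prepend. Next row=LF[9]=8
  step 14: row=8, L[8]='a', prepend. Next row=LF[8]=2
  step 15: row=2, L[2]='f', prepend. Next row=LF[2]=12
Reversed output: fadebcagabfcef$

Answer: fadebcagabfcef$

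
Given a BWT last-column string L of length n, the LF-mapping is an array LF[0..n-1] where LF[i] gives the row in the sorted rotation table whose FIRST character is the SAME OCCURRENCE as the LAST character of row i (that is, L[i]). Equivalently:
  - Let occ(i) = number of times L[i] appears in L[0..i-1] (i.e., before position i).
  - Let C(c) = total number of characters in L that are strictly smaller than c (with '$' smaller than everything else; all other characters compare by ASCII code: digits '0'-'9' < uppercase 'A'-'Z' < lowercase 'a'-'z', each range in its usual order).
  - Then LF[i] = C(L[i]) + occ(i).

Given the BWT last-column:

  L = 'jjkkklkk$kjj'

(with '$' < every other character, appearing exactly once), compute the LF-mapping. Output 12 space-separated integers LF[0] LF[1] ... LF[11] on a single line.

Char counts: '$':1, 'j':4, 'k':6, 'l':1
C (first-col start): C('$')=0, C('j')=1, C('k')=5, C('l')=11
L[0]='j': occ=0, LF[0]=C('j')+0=1+0=1
L[1]='j': occ=1, LF[1]=C('j')+1=1+1=2
L[2]='k': occ=0, LF[2]=C('k')+0=5+0=5
L[3]='k': occ=1, LF[3]=C('k')+1=5+1=6
L[4]='k': occ=2, LF[4]=C('k')+2=5+2=7
L[5]='l': occ=0, LF[5]=C('l')+0=11+0=11
L[6]='k': occ=3, LF[6]=C('k')+3=5+3=8
L[7]='k': occ=4, LF[7]=C('k')+4=5+4=9
L[8]='$': occ=0, LF[8]=C('$')+0=0+0=0
L[9]='k': occ=5, LF[9]=C('k')+5=5+5=10
L[10]='j': occ=2, LF[10]=C('j')+2=1+2=3
L[11]='j': occ=3, LF[11]=C('j')+3=1+3=4

Answer: 1 2 5 6 7 11 8 9 0 10 3 4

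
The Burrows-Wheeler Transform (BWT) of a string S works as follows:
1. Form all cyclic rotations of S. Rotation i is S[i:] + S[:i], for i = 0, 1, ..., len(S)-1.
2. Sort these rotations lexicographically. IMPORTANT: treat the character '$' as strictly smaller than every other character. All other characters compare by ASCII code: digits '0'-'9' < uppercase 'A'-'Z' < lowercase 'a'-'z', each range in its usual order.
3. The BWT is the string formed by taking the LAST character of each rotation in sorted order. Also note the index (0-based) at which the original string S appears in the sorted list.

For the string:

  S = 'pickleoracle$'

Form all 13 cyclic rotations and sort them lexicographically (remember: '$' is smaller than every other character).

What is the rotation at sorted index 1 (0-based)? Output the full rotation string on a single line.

All 13 rotations (rotation i = S[i:]+S[:i]):
  rot[0] = pickleoracle$
  rot[1] = ickleoracle$p
  rot[2] = ckleoracle$pi
  rot[3] = kleoracle$pic
  rot[4] = leoracle$pick
  rot[5] = eoracle$pickl
  rot[6] = oracle$pickle
  rot[7] = racle$pickleo
  rot[8] = acle$pickleor
  rot[9] = cle$pickleora
  rot[10] = le$pickleorac
  rot[11] = e$pickleoracl
  rot[12] = $pickleoracle
Sorted (with $ < everything):
  sorted[0] = $pickleoracle
  sorted[1] = acle$pickleor
  sorted[2] = ckleoracle$pi
  sorted[3] = cle$pickleora
  sorted[4] = e$pickleoracl
  sorted[5] = eoracle$pickl
  sorted[6] = ickleoracle$p
  sorted[7] = kleoracle$pic
  sorted[8] = le$pickleorac
  sorted[9] = leoracle$pick
  sorted[10] = oracle$pickle
  sorted[11] = pickleoracle$
  sorted[12] = racle$pickleo
sorted[1] = acle$pickleor

Answer: acle$pickleor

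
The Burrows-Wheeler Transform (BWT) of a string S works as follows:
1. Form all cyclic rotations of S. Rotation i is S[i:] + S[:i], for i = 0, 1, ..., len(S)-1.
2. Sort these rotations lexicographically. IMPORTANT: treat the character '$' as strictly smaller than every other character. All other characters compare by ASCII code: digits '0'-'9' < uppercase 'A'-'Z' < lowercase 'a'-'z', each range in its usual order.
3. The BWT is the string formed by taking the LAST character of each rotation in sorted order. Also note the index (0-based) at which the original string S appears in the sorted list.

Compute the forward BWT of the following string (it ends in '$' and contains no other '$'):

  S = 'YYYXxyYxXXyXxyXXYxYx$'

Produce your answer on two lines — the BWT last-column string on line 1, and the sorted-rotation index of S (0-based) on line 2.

Answer: xyxXyYXYY$xyXYYYXXxXx
9

Derivation:
All 21 rotations (rotation i = S[i:]+S[:i]):
  rot[0] = YYYXxyYxXXyXxyXXYxYx$
  rot[1] = YYXxyYxXXyXxyXXYxYx$Y
  rot[2] = YXxyYxXXyXxyXXYxYx$YY
  rot[3] = XxyYxXXyXxyXXYxYx$YYY
  rot[4] = xyYxXXyXxyXXYxYx$YYYX
  rot[5] = yYxXXyXxyXXYxYx$YYYXx
  rot[6] = YxXXyXxyXXYxYx$YYYXxy
  rot[7] = xXXyXxyXXYxYx$YYYXxyY
  rot[8] = XXyXxyXXYxYx$YYYXxyYx
  rot[9] = XyXxyXXYxYx$YYYXxyYxX
  rot[10] = yXxyXXYxYx$YYYXxyYxXX
  rot[11] = XxyXXYxYx$YYYXxyYxXXy
  rot[12] = xyXXYxYx$YYYXxyYxXXyX
  rot[13] = yXXYxYx$YYYXxyYxXXyXx
  rot[14] = XXYxYx$YYYXxyYxXXyXxy
  rot[15] = XYxYx$YYYXxyYxXXyXxyX
  rot[16] = YxYx$YYYXxyYxXXyXxyXX
  rot[17] = xYx$YYYXxyYxXXyXxyXXY
  rot[18] = Yx$YYYXxyYxXXyXxyXXYx
  rot[19] = x$YYYXxyYxXXyXxyXXYxY
  rot[20] = $YYYXxyYxXXyXxyXXYxYx
Sorted (with $ < everything):
  sorted[0] = $YYYXxyYxXXyXxyXXYxYx  (last char: 'x')
  sorted[1] = XXYxYx$YYYXxyYxXXyXxy  (last char: 'y')
  sorted[2] = XXyXxyXXYxYx$YYYXxyYx  (last char: 'x')
  sorted[3] = XYxYx$YYYXxyYxXXyXxyX  (last char: 'X')
  sorted[4] = XxyXXYxYx$YYYXxyYxXXy  (last char: 'y')
  sorted[5] = XxyYxXXyXxyXXYxYx$YYY  (last char: 'Y')
  sorted[6] = XyXxyXXYxYx$YYYXxyYxX  (last char: 'X')
  sorted[7] = YXxyYxXXyXxyXXYxYx$YY  (last char: 'Y')
  sorted[8] = YYXxyYxXXyXxyXXYxYx$Y  (last char: 'Y')
  sorted[9] = YYYXxyYxXXyXxyXXYxYx$  (last char: '$')
  sorted[10] = Yx$YYYXxyYxXXyXxyXXYx  (last char: 'x')
  sorted[11] = YxXXyXxyXXYxYx$YYYXxy  (last char: 'y')
  sorted[12] = YxYx$YYYXxyYxXXyXxyXX  (last char: 'X')
  sorted[13] = x$YYYXxyYxXXyXxyXXYxY  (last char: 'Y')
  sorted[14] = xXXyXxyXXYxYx$YYYXxyY  (last char: 'Y')
  sorted[15] = xYx$YYYXxyYxXXyXxyXXY  (last char: 'Y')
  sorted[16] = xyXXYxYx$YYYXxyYxXXyX  (last char: 'X')
  sorted[17] = xyYxXXyXxyXXYxYx$YYYX  (last char: 'X')
  sorted[18] = yXXYxYx$YYYXxyYxXXyXx  (last char: 'x')
  sorted[19] = yXxyXXYxYx$YYYXxyYxXX  (last char: 'X')
  sorted[20] = yYxXXyXxyXXYxYx$YYYXx  (last char: 'x')
Last column: xyxXyYXYY$xyXYYYXXxXx
Original string S is at sorted index 9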